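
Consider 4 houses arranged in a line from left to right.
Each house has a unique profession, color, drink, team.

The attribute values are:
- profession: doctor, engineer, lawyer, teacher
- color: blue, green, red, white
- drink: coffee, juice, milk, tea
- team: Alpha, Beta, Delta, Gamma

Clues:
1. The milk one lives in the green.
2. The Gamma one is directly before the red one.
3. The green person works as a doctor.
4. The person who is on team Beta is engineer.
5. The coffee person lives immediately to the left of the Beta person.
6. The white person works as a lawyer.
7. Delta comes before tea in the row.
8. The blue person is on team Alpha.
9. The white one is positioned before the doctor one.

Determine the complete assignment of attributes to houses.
Solution:

House | Profession | Color | Drink | Team
-----------------------------------------
  1   | lawyer | white | coffee | Gamma
  2   | engineer | red | juice | Beta
  3   | doctor | green | milk | Delta
  4   | teacher | blue | tea | Alpha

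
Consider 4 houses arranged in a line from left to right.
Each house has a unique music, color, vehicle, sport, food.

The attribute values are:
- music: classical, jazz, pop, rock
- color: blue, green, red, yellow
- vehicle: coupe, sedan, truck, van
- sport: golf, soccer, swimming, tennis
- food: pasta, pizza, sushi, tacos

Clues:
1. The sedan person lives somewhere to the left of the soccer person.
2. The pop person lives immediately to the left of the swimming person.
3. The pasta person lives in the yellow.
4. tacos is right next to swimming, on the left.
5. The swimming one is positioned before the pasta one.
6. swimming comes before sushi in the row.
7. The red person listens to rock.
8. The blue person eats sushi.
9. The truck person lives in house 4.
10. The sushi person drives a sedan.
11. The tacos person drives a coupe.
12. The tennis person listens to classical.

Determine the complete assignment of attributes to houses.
Solution:

House | Music | Color | Vehicle | Sport | Food
----------------------------------------------
  1   | pop | green | coupe | golf | tacos
  2   | rock | red | van | swimming | pizza
  3   | classical | blue | sedan | tennis | sushi
  4   | jazz | yellow | truck | soccer | pasta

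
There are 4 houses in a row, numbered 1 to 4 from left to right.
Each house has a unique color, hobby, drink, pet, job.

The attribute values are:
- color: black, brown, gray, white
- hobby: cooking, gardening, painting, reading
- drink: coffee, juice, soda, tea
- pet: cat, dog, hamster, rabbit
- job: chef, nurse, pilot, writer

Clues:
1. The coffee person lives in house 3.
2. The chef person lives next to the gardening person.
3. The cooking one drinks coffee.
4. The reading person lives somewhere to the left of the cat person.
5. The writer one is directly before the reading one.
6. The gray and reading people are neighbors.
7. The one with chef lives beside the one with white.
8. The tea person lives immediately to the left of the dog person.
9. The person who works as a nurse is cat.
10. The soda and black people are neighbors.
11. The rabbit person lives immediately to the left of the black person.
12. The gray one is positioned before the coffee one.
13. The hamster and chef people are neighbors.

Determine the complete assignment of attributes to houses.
Solution:

House | Color | Hobby | Drink | Pet | Job
-----------------------------------------
  1   | gray | painting | soda | rabbit | writer
  2   | black | reading | tea | hamster | pilot
  3   | brown | cooking | coffee | dog | chef
  4   | white | gardening | juice | cat | nurse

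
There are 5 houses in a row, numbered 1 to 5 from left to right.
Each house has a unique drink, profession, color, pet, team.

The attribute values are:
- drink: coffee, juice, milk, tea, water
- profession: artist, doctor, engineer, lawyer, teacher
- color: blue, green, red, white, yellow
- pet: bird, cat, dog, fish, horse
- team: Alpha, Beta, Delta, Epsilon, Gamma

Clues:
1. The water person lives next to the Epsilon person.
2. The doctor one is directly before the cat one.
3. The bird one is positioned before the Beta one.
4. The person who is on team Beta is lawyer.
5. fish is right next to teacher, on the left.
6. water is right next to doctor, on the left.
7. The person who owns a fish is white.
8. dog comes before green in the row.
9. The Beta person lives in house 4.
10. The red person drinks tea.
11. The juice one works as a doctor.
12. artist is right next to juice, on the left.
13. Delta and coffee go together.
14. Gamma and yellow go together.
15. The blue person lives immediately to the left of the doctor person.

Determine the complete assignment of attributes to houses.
Solution:

House | Drink | Profession | Color | Pet | Team
-----------------------------------------------
  1   | water | artist | blue | bird | Alpha
  2   | juice | doctor | white | fish | Epsilon
  3   | milk | teacher | yellow | cat | Gamma
  4   | tea | lawyer | red | dog | Beta
  5   | coffee | engineer | green | horse | Delta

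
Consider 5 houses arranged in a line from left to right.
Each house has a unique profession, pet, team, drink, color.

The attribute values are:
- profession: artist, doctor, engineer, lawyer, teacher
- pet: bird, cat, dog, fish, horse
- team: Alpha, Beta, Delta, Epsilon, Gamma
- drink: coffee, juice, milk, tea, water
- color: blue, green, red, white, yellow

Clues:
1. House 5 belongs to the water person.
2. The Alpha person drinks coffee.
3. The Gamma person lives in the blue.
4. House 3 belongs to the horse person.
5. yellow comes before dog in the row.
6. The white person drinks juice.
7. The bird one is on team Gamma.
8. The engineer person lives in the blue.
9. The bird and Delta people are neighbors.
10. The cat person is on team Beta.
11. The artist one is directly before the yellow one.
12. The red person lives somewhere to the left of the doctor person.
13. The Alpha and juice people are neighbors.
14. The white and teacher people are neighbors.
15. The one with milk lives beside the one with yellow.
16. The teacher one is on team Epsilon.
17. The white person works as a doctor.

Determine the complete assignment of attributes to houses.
Solution:

House | Profession | Pet | Team | Drink | Color
-----------------------------------------------
  1   | engineer | bird | Gamma | tea | blue
  2   | artist | fish | Delta | milk | red
  3   | lawyer | horse | Alpha | coffee | yellow
  4   | doctor | cat | Beta | juice | white
  5   | teacher | dog | Epsilon | water | green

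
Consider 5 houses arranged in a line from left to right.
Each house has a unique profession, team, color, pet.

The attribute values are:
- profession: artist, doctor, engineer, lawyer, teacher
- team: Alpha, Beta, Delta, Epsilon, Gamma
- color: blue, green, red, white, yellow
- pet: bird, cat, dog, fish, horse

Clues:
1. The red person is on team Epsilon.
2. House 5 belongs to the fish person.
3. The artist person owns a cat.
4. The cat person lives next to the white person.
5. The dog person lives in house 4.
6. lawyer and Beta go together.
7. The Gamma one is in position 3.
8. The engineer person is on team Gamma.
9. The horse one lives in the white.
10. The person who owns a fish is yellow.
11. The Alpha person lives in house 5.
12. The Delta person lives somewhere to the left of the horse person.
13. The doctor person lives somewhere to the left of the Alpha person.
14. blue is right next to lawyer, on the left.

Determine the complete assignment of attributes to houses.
Solution:

House | Profession | Team | Color | Pet
---------------------------------------
  1   | artist | Delta | blue | cat
  2   | lawyer | Beta | white | horse
  3   | engineer | Gamma | green | bird
  4   | doctor | Epsilon | red | dog
  5   | teacher | Alpha | yellow | fish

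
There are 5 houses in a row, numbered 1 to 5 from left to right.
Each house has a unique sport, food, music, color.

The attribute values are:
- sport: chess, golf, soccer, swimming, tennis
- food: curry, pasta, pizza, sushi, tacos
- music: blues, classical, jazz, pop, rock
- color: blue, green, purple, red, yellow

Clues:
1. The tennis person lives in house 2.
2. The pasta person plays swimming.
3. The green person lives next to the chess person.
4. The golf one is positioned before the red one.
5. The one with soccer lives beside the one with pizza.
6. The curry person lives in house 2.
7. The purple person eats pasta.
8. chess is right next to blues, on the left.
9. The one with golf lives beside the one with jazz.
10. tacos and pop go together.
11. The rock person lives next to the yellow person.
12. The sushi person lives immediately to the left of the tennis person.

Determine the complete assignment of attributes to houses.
Solution:

House | Sport | Food | Music | Color
------------------------------------
  1   | golf | sushi | rock | blue
  2   | tennis | curry | jazz | yellow
  3   | soccer | tacos | pop | green
  4   | chess | pizza | classical | red
  5   | swimming | pasta | blues | purple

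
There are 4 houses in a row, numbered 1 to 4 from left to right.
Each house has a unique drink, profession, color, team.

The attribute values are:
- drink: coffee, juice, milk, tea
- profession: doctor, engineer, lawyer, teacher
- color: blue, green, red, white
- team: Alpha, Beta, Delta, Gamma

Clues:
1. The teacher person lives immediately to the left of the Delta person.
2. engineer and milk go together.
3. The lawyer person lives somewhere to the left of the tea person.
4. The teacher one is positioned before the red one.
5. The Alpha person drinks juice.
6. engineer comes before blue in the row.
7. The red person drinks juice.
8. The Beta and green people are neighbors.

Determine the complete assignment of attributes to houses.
Solution:

House | Drink | Profession | Color | Team
-----------------------------------------
  1   | coffee | teacher | white | Beta
  2   | milk | engineer | green | Delta
  3   | juice | lawyer | red | Alpha
  4   | tea | doctor | blue | Gamma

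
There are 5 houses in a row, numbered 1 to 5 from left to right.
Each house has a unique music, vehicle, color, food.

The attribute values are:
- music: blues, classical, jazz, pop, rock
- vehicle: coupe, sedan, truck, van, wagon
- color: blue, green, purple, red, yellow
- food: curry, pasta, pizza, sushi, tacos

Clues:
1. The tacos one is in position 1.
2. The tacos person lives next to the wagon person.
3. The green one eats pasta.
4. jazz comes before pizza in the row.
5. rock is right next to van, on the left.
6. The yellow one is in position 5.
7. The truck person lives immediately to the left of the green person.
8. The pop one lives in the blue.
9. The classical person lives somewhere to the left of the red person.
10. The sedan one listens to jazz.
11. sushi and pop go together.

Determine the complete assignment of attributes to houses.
Solution:

House | Music | Vehicle | Color | Food
--------------------------------------
  1   | classical | truck | purple | tacos
  2   | rock | wagon | green | pasta
  3   | pop | van | blue | sushi
  4   | jazz | sedan | red | curry
  5   | blues | coupe | yellow | pizza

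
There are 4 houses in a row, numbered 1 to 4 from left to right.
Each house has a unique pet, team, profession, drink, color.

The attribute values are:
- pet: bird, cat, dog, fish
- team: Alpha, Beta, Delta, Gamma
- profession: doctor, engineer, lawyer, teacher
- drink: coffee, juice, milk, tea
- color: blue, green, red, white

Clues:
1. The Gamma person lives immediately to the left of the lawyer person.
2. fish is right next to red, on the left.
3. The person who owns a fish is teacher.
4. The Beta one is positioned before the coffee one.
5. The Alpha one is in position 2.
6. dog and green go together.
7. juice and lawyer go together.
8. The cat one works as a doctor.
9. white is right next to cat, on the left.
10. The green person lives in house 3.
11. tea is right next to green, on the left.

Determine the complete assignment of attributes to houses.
Solution:

House | Pet | Team | Profession | Drink | Color
-----------------------------------------------
  1   | fish | Beta | teacher | milk | white
  2   | cat | Alpha | doctor | tea | red
  3   | dog | Gamma | engineer | coffee | green
  4   | bird | Delta | lawyer | juice | blue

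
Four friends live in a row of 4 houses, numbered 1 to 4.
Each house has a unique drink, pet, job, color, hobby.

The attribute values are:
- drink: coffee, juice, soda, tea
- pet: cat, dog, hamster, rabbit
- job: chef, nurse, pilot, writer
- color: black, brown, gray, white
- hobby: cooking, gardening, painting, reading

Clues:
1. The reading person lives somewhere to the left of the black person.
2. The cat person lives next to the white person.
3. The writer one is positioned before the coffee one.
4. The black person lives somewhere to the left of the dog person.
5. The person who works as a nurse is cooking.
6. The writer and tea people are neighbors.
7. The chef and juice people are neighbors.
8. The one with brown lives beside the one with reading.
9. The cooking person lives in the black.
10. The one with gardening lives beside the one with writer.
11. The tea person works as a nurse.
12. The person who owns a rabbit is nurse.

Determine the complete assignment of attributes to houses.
Solution:

House | Drink | Pet | Job | Color | Hobby
-----------------------------------------
  1   | soda | cat | chef | brown | gardening
  2   | juice | hamster | writer | white | reading
  3   | tea | rabbit | nurse | black | cooking
  4   | coffee | dog | pilot | gray | painting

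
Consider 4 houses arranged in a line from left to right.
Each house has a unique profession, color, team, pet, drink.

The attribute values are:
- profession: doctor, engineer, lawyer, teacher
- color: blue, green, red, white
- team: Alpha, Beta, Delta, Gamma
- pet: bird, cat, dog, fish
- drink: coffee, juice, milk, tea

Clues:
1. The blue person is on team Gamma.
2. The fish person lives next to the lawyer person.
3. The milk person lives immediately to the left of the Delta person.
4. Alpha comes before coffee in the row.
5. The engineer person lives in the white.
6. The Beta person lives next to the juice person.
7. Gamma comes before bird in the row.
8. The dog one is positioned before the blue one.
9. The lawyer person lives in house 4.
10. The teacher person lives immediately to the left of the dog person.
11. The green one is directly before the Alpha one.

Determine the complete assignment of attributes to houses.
Solution:

House | Profession | Color | Team | Pet | Drink
-----------------------------------------------
  1   | teacher | green | Beta | cat | tea
  2   | engineer | white | Alpha | dog | juice
  3   | doctor | blue | Gamma | fish | milk
  4   | lawyer | red | Delta | bird | coffee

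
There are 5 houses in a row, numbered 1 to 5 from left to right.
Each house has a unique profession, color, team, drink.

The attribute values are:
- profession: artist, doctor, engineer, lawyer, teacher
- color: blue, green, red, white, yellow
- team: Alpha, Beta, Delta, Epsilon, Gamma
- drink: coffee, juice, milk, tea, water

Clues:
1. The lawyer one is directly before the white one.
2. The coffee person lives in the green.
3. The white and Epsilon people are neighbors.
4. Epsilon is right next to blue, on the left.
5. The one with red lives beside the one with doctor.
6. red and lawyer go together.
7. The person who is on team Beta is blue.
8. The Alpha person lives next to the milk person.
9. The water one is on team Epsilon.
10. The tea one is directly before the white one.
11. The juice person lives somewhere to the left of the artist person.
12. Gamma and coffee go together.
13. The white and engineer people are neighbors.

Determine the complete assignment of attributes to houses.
Solution:

House | Profession | Color | Team | Drink
-----------------------------------------
  1   | lawyer | red | Alpha | tea
  2   | doctor | white | Delta | milk
  3   | engineer | yellow | Epsilon | water
  4   | teacher | blue | Beta | juice
  5   | artist | green | Gamma | coffee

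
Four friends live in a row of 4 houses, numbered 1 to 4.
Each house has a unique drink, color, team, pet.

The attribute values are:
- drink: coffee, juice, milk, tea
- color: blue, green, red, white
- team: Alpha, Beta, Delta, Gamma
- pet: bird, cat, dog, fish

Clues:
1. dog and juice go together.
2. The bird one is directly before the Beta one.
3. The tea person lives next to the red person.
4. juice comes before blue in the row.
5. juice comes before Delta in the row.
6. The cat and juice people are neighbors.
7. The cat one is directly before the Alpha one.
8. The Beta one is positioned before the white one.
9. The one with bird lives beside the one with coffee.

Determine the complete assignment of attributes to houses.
Solution:

House | Drink | Color | Team | Pet
----------------------------------
  1   | tea | green | Gamma | bird
  2   | coffee | red | Beta | cat
  3   | juice | white | Alpha | dog
  4   | milk | blue | Delta | fish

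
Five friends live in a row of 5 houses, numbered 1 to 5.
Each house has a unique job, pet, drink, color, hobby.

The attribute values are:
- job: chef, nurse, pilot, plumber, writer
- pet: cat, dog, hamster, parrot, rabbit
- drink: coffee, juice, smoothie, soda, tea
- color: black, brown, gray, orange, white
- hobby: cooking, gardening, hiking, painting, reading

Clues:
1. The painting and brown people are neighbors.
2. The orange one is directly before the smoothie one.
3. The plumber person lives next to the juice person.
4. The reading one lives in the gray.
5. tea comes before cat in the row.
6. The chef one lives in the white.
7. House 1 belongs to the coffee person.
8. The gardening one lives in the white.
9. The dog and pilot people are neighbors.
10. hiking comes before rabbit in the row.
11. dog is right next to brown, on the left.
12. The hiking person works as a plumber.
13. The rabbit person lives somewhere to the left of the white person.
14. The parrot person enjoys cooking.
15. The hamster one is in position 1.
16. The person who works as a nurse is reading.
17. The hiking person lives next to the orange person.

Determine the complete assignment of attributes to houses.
Solution:

House | Job | Pet | Drink | Color | Hobby
-----------------------------------------
  1   | plumber | hamster | coffee | black | hiking
  2   | writer | dog | juice | orange | painting
  3   | pilot | parrot | smoothie | brown | cooking
  4   | nurse | rabbit | tea | gray | reading
  5   | chef | cat | soda | white | gardening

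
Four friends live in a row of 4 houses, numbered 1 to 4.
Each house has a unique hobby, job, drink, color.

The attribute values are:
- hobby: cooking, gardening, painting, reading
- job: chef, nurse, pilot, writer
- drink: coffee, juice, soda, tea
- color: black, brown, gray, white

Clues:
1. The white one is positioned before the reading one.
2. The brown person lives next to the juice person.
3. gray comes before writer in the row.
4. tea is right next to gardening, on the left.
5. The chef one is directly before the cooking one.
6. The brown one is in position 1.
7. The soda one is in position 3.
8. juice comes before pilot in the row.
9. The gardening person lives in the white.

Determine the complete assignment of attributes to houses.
Solution:

House | Hobby | Job | Drink | Color
-----------------------------------
  1   | painting | nurse | tea | brown
  2   | gardening | chef | juice | white
  3   | cooking | pilot | soda | gray
  4   | reading | writer | coffee | black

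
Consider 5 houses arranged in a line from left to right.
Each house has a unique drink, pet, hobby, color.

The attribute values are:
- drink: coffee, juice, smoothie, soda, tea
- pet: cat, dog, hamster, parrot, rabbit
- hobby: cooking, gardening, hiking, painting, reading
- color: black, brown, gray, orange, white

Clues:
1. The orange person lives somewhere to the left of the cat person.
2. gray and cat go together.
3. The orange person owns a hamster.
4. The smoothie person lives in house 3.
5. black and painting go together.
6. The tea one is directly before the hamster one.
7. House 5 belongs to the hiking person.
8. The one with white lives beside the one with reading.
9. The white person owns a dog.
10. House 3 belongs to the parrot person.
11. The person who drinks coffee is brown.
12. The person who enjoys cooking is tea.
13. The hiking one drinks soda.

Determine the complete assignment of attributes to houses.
Solution:

House | Drink | Pet | Hobby | Color
-----------------------------------
  1   | tea | dog | cooking | white
  2   | juice | hamster | reading | orange
  3   | smoothie | parrot | painting | black
  4   | coffee | rabbit | gardening | brown
  5   | soda | cat | hiking | gray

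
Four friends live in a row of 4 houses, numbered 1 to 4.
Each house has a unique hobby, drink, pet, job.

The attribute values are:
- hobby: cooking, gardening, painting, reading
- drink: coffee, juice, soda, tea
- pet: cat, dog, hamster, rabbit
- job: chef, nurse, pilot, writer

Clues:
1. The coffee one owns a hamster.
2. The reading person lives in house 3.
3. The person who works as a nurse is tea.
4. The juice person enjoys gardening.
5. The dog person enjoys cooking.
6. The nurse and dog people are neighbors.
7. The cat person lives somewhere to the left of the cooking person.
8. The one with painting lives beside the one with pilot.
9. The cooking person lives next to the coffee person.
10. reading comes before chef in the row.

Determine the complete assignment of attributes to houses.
Solution:

House | Hobby | Drink | Pet | Job
---------------------------------
  1   | painting | tea | cat | nurse
  2   | cooking | soda | dog | pilot
  3   | reading | coffee | hamster | writer
  4   | gardening | juice | rabbit | chef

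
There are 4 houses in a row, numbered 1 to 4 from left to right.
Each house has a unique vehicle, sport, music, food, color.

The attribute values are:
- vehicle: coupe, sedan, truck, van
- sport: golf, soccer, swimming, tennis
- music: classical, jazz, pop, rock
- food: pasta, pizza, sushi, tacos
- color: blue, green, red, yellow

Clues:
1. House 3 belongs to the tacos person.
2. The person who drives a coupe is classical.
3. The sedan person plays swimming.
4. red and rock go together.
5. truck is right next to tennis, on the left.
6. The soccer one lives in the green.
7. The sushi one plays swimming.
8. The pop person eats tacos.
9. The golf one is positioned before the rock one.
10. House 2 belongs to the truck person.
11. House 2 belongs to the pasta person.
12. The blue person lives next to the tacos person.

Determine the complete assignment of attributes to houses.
Solution:

House | Vehicle | Sport | Music | Food | Color
----------------------------------------------
  1   | coupe | soccer | classical | pizza | green
  2   | truck | golf | jazz | pasta | blue
  3   | van | tennis | pop | tacos | yellow
  4   | sedan | swimming | rock | sushi | red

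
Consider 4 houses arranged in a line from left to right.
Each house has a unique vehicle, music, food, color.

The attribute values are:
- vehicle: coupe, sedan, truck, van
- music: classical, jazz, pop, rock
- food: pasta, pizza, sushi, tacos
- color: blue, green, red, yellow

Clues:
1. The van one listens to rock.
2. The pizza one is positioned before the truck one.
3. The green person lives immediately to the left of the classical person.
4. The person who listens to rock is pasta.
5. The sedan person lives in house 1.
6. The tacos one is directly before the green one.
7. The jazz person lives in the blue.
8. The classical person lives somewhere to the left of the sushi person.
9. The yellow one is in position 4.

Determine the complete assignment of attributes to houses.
Solution:

House | Vehicle | Music | Food | Color
--------------------------------------
  1   | sedan | jazz | tacos | blue
  2   | van | rock | pasta | green
  3   | coupe | classical | pizza | red
  4   | truck | pop | sushi | yellow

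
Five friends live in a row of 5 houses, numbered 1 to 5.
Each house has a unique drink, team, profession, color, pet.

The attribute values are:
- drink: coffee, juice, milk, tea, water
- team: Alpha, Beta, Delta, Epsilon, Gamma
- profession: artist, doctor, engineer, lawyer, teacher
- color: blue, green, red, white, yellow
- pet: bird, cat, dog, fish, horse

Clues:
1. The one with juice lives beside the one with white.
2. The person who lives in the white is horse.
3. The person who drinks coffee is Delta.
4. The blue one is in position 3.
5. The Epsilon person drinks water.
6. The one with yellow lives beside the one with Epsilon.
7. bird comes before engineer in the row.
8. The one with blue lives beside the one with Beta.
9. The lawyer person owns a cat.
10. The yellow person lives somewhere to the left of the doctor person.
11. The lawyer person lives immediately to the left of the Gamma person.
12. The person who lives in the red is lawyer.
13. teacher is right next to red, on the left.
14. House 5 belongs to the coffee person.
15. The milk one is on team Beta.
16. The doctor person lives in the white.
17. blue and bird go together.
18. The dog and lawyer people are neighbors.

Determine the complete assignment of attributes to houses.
Solution:

House | Drink | Team | Profession | Color | Pet
-----------------------------------------------
  1   | tea | Alpha | teacher | yellow | dog
  2   | water | Epsilon | lawyer | red | cat
  3   | juice | Gamma | artist | blue | bird
  4   | milk | Beta | doctor | white | horse
  5   | coffee | Delta | engineer | green | fish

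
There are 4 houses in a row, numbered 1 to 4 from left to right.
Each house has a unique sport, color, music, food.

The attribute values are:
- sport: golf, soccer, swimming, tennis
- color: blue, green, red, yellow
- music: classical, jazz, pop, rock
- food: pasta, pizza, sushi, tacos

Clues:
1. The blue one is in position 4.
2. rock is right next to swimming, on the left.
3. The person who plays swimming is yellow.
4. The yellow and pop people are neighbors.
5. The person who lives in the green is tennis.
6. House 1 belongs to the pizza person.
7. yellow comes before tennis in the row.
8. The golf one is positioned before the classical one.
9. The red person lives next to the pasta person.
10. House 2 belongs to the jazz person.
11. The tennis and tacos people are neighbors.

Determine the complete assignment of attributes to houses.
Solution:

House | Sport | Color | Music | Food
------------------------------------
  1   | golf | red | rock | pizza
  2   | swimming | yellow | jazz | pasta
  3   | tennis | green | pop | sushi
  4   | soccer | blue | classical | tacos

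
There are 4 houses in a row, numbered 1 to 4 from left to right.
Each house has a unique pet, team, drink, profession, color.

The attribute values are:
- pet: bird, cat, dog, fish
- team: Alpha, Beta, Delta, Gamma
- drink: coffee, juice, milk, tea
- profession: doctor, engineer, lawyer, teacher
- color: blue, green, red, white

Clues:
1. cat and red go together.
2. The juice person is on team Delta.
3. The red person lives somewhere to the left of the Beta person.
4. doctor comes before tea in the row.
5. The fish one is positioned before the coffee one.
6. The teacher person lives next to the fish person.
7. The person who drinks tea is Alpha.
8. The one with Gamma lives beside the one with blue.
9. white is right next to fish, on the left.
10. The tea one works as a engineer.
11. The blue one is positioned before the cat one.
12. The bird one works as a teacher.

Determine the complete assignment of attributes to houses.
Solution:

House | Pet | Team | Drink | Profession | Color
-----------------------------------------------
  1   | bird | Gamma | milk | teacher | white
  2   | fish | Delta | juice | doctor | blue
  3   | cat | Alpha | tea | engineer | red
  4   | dog | Beta | coffee | lawyer | green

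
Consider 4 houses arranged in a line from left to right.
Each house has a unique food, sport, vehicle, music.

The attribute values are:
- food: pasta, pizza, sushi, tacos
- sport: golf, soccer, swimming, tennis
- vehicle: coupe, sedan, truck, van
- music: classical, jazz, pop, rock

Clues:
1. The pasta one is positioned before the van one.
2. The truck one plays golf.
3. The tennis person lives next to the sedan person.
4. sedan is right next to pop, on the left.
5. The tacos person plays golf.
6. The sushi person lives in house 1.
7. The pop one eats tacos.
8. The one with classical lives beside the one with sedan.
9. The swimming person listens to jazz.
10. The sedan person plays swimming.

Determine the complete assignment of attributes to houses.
Solution:

House | Food | Sport | Vehicle | Music
--------------------------------------
  1   | sushi | tennis | coupe | classical
  2   | pasta | swimming | sedan | jazz
  3   | tacos | golf | truck | pop
  4   | pizza | soccer | van | rock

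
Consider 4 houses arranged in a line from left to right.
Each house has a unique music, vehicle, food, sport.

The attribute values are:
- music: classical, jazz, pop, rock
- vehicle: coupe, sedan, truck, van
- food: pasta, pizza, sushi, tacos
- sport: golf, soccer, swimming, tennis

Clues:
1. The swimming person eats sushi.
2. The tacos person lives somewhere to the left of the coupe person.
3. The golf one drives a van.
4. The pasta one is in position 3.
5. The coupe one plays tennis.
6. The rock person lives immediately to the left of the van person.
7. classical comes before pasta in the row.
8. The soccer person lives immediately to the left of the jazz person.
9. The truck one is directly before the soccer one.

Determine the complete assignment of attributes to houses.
Solution:

House | Music | Vehicle | Food | Sport
--------------------------------------
  1   | classical | truck | sushi | swimming
  2   | rock | sedan | tacos | soccer
  3   | jazz | van | pasta | golf
  4   | pop | coupe | pizza | tennis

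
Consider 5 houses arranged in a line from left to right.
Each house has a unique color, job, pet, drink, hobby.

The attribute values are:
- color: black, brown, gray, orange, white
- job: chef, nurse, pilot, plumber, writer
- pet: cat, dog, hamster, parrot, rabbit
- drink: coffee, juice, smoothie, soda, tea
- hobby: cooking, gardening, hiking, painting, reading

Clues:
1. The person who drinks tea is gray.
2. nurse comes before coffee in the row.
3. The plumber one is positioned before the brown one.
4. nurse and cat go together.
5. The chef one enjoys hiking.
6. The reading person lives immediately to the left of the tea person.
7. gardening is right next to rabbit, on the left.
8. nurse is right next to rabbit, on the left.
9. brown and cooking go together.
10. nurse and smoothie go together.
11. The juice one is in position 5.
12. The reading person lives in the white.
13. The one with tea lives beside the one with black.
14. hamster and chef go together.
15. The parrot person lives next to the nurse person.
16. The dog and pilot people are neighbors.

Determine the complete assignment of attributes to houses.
Solution:

House | Color | Job | Pet | Drink | Hobby
-----------------------------------------
  1   | white | plumber | dog | soda | reading
  2   | gray | pilot | parrot | tea | painting
  3   | black | nurse | cat | smoothie | gardening
  4   | brown | writer | rabbit | coffee | cooking
  5   | orange | chef | hamster | juice | hiking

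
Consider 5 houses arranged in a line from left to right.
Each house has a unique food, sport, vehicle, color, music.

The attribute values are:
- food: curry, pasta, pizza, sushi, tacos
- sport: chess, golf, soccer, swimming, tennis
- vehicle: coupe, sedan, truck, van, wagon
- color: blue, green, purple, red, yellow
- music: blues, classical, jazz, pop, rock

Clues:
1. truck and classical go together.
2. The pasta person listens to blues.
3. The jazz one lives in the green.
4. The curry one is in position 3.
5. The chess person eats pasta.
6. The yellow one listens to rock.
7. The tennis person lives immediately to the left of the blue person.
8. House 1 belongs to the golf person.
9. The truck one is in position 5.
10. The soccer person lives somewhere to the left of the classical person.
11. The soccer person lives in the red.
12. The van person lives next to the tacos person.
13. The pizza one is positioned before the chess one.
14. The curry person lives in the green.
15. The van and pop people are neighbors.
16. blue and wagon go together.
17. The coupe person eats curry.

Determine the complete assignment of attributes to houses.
Solution:

House | Food | Sport | Vehicle | Color | Music
----------------------------------------------
  1   | pizza | golf | van | yellow | rock
  2   | tacos | soccer | sedan | red | pop
  3   | curry | tennis | coupe | green | jazz
  4   | pasta | chess | wagon | blue | blues
  5   | sushi | swimming | truck | purple | classical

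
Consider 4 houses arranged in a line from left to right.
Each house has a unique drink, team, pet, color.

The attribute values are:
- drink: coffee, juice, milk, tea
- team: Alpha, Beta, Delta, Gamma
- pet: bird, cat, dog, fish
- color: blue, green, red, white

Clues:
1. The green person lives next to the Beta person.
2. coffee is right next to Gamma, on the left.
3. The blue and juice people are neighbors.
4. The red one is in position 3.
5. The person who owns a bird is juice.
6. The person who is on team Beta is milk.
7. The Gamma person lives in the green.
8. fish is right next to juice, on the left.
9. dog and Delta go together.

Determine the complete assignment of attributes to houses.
Solution:

House | Drink | Team | Pet | Color
----------------------------------
  1   | coffee | Alpha | fish | blue
  2   | juice | Gamma | bird | green
  3   | milk | Beta | cat | red
  4   | tea | Delta | dog | white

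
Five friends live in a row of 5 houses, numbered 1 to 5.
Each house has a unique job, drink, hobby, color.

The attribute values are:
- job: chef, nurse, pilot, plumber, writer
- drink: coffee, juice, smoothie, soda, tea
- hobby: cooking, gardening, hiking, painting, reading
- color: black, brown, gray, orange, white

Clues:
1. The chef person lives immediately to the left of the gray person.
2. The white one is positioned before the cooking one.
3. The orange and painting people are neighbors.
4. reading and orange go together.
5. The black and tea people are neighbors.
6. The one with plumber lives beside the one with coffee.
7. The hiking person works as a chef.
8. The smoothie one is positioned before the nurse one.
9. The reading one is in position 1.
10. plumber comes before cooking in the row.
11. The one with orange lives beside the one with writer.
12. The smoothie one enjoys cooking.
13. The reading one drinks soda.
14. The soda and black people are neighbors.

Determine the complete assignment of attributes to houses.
Solution:

House | Job | Drink | Hobby | Color
-----------------------------------
  1   | plumber | soda | reading | orange
  2   | writer | coffee | painting | black
  3   | chef | tea | hiking | white
  4   | pilot | smoothie | cooking | gray
  5   | nurse | juice | gardening | brown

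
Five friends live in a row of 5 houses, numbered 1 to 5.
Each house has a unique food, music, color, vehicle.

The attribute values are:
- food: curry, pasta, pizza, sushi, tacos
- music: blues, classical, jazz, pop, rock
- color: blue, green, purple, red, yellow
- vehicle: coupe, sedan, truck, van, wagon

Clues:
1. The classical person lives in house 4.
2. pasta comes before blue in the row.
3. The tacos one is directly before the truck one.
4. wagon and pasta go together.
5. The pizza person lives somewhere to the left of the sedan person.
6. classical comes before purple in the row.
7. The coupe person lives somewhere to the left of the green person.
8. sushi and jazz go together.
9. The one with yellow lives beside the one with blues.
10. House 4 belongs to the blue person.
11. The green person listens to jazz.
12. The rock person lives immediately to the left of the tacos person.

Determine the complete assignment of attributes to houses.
Solution:

House | Food | Music | Color | Vehicle
--------------------------------------
  1   | pasta | rock | yellow | wagon
  2   | tacos | blues | red | coupe
  3   | sushi | jazz | green | truck
  4   | pizza | classical | blue | van
  5   | curry | pop | purple | sedan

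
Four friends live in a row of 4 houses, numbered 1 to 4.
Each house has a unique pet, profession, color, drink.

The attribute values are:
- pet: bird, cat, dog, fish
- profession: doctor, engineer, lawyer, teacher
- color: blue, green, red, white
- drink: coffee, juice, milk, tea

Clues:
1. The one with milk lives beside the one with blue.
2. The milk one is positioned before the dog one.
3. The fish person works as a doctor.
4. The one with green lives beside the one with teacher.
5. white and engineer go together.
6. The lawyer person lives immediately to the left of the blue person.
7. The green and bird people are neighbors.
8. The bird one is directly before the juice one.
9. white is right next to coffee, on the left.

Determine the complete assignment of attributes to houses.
Solution:

House | Pet | Profession | Color | Drink
----------------------------------------
  1   | cat | lawyer | green | milk
  2   | bird | teacher | blue | tea
  3   | dog | engineer | white | juice
  4   | fish | doctor | red | coffee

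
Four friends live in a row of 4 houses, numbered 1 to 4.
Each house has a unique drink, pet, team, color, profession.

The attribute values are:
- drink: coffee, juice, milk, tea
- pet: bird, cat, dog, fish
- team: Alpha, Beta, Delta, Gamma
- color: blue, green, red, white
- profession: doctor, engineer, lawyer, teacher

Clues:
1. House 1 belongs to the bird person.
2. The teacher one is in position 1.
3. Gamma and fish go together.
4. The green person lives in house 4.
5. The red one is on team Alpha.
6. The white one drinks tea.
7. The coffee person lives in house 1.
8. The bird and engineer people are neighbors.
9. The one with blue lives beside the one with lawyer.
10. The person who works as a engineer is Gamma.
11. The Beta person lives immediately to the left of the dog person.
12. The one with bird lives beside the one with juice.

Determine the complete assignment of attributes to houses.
Solution:

House | Drink | Pet | Team | Color | Profession
-----------------------------------------------
  1   | coffee | bird | Alpha | red | teacher
  2   | juice | fish | Gamma | blue | engineer
  3   | tea | cat | Beta | white | lawyer
  4   | milk | dog | Delta | green | doctor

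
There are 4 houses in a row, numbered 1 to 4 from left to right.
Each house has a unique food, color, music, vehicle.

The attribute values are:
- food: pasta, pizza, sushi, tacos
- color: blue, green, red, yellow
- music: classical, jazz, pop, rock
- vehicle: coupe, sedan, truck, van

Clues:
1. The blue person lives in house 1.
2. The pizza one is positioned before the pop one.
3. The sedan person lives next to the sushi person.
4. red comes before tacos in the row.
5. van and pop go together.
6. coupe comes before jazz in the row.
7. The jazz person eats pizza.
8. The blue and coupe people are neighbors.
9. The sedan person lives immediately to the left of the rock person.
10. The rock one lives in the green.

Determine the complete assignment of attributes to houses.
Solution:

House | Food | Color | Music | Vehicle
--------------------------------------
  1   | pasta | blue | classical | sedan
  2   | sushi | green | rock | coupe
  3   | pizza | red | jazz | truck
  4   | tacos | yellow | pop | van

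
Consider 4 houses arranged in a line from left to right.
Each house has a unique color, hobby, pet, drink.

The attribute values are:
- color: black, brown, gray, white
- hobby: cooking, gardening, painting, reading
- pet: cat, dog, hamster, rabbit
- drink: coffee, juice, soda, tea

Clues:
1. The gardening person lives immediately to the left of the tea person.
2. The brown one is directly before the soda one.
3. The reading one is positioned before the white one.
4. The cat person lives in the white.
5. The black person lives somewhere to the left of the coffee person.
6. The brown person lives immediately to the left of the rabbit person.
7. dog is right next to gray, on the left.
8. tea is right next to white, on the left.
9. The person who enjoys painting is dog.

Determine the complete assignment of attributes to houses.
Solution:

House | Color | Hobby | Pet | Drink
-----------------------------------
  1   | brown | painting | dog | juice
  2   | gray | gardening | rabbit | soda
  3   | black | reading | hamster | tea
  4   | white | cooking | cat | coffee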